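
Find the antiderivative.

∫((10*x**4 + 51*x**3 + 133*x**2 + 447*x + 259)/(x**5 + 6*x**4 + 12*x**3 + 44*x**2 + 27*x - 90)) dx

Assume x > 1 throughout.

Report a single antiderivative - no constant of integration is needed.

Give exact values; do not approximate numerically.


Answer: 5*log(x - 1) + 3*log(x + 2) + 2*log(x + 5) + 2*atan(x/3)/3.


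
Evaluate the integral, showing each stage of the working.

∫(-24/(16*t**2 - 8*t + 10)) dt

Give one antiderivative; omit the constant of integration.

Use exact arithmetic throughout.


Step 1. Substitute u = 4*t - 1, turning ∫(-24/(16*t**2 - 8*t + 10)) dt into ∫(-6/(u**2 + 9)) du: now ∫(-6/(u**2 + 9)) du.
Step 2. Evaluate the standard form: now -2*atan(u/3).
Step 3. Substitute back u = 4*t - 1: now -2*atan(4*t/3 - 1/3).
Answer: -2*atan(4*t/3 - 1/3).


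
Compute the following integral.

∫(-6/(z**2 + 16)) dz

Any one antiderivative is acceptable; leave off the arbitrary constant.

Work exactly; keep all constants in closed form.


Answer: -3*atan(z/4)/2.


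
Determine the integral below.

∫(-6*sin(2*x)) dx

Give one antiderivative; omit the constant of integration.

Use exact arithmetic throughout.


Answer: 3*cos(2*x).


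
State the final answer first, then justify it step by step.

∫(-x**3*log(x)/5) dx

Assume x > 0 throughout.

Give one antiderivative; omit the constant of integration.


The answer is -x**4*log(x)/20 + x**4/80.
Step 1. Integrate ∫(-x**3*log(x)/5) dx by parts with u = log(x), dv = (-x**3/5) dx, so v = -x**4/20 [assuming x > 0]: now -x**4*log(x)/20 + ∫(x**3/20) dx.
Step 2. Evaluate the standard form: now -x**4*log(x)/20 + x**4/80.
Answer: -x**4*log(x)/20 + x**4/80.


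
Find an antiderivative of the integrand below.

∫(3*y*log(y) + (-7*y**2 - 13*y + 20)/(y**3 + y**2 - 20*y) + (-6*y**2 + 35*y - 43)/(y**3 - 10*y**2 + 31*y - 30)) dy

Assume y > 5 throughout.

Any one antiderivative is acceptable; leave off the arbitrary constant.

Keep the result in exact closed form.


Answer: 3*y**2*log(y)/2 - 3*y**2/4 - log(y) - 3*log(y - 5) - 4*log(y - 4) - 4*log(y - 3) + log(y - 2) - 2*log(y + 5).


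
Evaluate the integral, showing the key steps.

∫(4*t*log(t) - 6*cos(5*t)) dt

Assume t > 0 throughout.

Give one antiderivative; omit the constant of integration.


Step 1. Rewrite: now ∫(4*t*log(t)) dt + ∫(-6*cos(5*t)) dt.
Step 2. Integrate ∫(4*t*log(t)) dt by parts with u = log(t), dv = (4*t) dt, so v = 2*t**2 [assuming t > 0]: now 2*t**2*log(t) + ∫(-2*t) dt + ∫(-6*cos(5*t)) dt.
Step 3. Evaluate the standard form: now 2*t**2*log(t) - t**2 + ∫(-6*cos(5*t)) dt.
Step 4. Evaluate the standard form: now 2*t**2*log(t) - t**2 - 6*sin(5*t)/5.
Answer: 2*t**2*log(t) - t**2 - 6*sin(5*t)/5.


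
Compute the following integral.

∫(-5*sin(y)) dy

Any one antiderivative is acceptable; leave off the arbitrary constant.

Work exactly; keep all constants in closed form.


Answer: 5*cos(y).


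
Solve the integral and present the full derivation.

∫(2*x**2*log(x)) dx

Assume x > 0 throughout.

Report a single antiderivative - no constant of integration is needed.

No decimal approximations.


Step 1. Integrate ∫(2*x**2*log(x)) dx by parts with u = log(x), dv = (2*x**2) dx, so v = 2*x**3/3 [assuming x > 0]: now 2*x**3*log(x)/3 + ∫(-2*x**2/3) dx.
Step 2. Evaluate the standard form: now 2*x**3*log(x)/3 - 2*x**3/9.
Answer: 2*x**3*log(x)/3 - 2*x**3/9.


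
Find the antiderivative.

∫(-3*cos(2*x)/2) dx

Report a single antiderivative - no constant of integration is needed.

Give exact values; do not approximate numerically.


Answer: -3*sin(2*x)/4.


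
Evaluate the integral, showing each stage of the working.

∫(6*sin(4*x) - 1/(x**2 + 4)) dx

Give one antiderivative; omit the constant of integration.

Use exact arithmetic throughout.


Step 1. Rewrite: now ∫(-1/(x**2 + 4)) dx + ∫(6*sin(4*x)) dx.
Step 2. Evaluate the standard form: now -atan(x/2)/2 + ∫(6*sin(4*x)) dx.
Step 3. Evaluate the standard form: now -3*cos(4*x)/2 - atan(x/2)/2.
Answer: -3*cos(4*x)/2 - atan(x/2)/2.


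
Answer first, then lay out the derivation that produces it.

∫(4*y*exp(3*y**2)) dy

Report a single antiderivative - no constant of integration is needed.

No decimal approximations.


The answer is 2*exp(3*y**2)/3.
Step 1. Substitute u = y**2, turning ∫(4*y*exp(3*y**2)) dy into ∫(2*exp(3*u)) du: now ∫(2*exp(3*u)) du.
Step 2. Evaluate the standard form: now 2*exp(3*u)/3.
Step 3. Substitute back u = y**2: now 2*exp(3*y**2)/3.
Answer: 2*exp(3*y**2)/3.


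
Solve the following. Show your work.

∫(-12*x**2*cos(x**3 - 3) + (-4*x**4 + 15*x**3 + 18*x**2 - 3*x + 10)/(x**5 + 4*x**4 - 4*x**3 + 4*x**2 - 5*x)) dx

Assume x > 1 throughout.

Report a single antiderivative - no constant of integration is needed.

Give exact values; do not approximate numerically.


Step 1. Rewrite: now ∫(-12*x**2*cos(x**3 - 3)) dx + ∫((-4*x**4 + 15*x**3 + 18*x**2 - 3*x + 10)/(x**5 + 4*x**4 - 4*x**3 + 4*x**2 - 5*x)) dx.
Step 2. Substitute u = x**3 - 3, turning ∫(-12*x**2*cos(x**3 - 3)) dx into ∫(-4*cos(u)) du: now ∫((-4*x**4 + 15*x**3 + 18*x**2 - 3*x + 10)/(x**5 + 4*x**4 - 4*x**3 + 4*x**2 - 5*x)) dx + ∫(-4*cos(u)) du.
Step 3. Evaluate the standard form: now -4*sin(u) + ∫((-4*x**4 + 15*x**3 + 18*x**2 - 3*x + 10)/(x**5 + 4*x**4 - 4*x**3 + 4*x**2 - 5*x)) dx.
Step 4. Substitute back u = x**3 - 3: now -4*sin(x**3 - 3) + ∫((-4*x**4 + 15*x**3 + 18*x**2 - 3*x + 10)/(x**5 + 4*x**4 - 4*x**3 + 4*x**2 - 5*x)) dx.
Step 5. Decompose ∫((-4*x**4 + 15*x**3 + 18*x**2 - 3*x + 10)/(x**5 + 4*x**4 - 4*x**3 + 4*x**2 - 5*x)) dx by partial fractions, (-4*x**4 + 15*x**3 + 18*x**2 - 3*x + 10)/(x**5 + 4*x**4 - 4*x**3 + 4*x**2 - 5*x) = 3/(x**2 + 1) - 5/(x + 5) + 3/(x - 1) - 2/x: now -4*sin(x**3 - 3) + ∫(-2/x) dx + ∫(3/(x - 1)) dx + ∫(-5/(x + 5)) dx + ∫(3/(x**2 + 1)) dx.
Step 6. Evaluate the standard form [assuming x > 0]: now -2*log(x) - 4*sin(x**3 - 3) + ∫(3/(x - 1)) dx + ∫(-5/(x + 5)) dx + ∫(3/(x**2 + 1)) dx.
Step 7. Evaluate the standard form [assuming x > -5]: now -2*log(x) - 5*log(x + 5) - 4*sin(x**3 - 3) + ∫(3/(x - 1)) dx + ∫(3/(x**2 + 1)) dx.
Step 8. Evaluate the standard form [assuming x > 1]: now -2*log(x) + 3*log(x - 1) - 5*log(x + 5) - 4*sin(x**3 - 3) + ∫(3/(x**2 + 1)) dx.
Step 9. Evaluate the standard form: now -2*log(x) + 3*log(x - 1) - 5*log(x + 5) - 4*sin(x**3 - 3) + 3*atan(x).
Answer: -2*log(x) + 3*log(x - 1) - 5*log(x + 5) - 4*sin(x**3 - 3) + 3*atan(x).


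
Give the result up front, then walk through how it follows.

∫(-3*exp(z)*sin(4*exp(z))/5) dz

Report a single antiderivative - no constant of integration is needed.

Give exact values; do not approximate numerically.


The answer is 3*cos(4*exp(z))/20.
Step 1. Substitute u = exp(z), turning ∫(-3*exp(z)*sin(4*exp(z))/5) dz into ∫(-3*sin(4*u)/5) du: now ∫(-3*sin(4*u)/5) du.
Step 2. Evaluate the standard form: now 3*cos(4*u)/20.
Step 3. Substitute back u = exp(z): now 3*cos(4*exp(z))/20.
Answer: 3*cos(4*exp(z))/20.


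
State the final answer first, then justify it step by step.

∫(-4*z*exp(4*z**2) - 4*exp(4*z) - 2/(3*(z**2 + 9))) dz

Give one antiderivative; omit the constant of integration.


The answer is -exp(4*z) - exp(4*z**2)/2 - 2*atan(z/3)/9.
Step 1. Rewrite: now ∫(-4*z*exp(4*z**2)) dz + ∫(-2/(3*(z**2 + 9))) dz + ∫(-4*exp(4*z)) dz.
Step 2. Substitute u = z**2, turning ∫(-4*z*exp(4*z**2)) dz into ∫(-2*exp(4*u)) du: now ∫(-2/(3*(z**2 + 9))) dz + ∫(-2*exp(4*u)) du + ∫(-4*exp(4*z)) dz.
Step 3. Evaluate the standard form: now -exp(4*u)/2 + ∫(-2/(3*(z**2 + 9))) dz + ∫(-4*exp(4*z)) dz.
Step 4. Substitute back u = z**2: now -exp(4*z**2)/2 + ∫(-2/(3*(z**2 + 9))) dz + ∫(-4*exp(4*z)) dz.
Step 5. Evaluate the standard form: now -exp(4*z**2)/2 - 2*atan(z/3)/9 + ∫(-4*exp(4*z)) dz.
Step 6. Evaluate the standard form: now -exp(4*z) - exp(4*z**2)/2 - 2*atan(z/3)/9.
Answer: -exp(4*z) - exp(4*z**2)/2 - 2*atan(z/3)/9.


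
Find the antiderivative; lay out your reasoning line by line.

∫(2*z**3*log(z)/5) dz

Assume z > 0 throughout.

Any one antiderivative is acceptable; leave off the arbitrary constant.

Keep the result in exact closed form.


Step 1. Integrate ∫(2*z**3*log(z)/5) dz by parts with u = log(z), dv = (2*z**3/5) dz, so v = z**4/10 [assuming z > 0]: now z**4*log(z)/10 + ∫(-z**3/10) dz.
Step 2. Evaluate the standard form: now z**4*log(z)/10 - z**4/40.
Answer: z**4*log(z)/10 - z**4/40.


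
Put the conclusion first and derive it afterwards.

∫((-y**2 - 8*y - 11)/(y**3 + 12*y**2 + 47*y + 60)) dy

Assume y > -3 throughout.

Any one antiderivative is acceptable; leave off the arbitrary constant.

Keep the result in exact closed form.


The answer is 2*log(y + 3) - 5*log(y + 4) + 2*log(y + 5).
Step 1. Decompose ∫((-y**2 - 8*y - 11)/(y**3 + 12*y**2 + 47*y + 60)) dy by partial fractions, (-y**2 - 8*y - 11)/(y**3 + 12*y**2 + 47*y + 60) = 2/(y + 5) - 5/(y + 4) + 2/(y + 3): now ∫(2/(y + 3)) dy + ∫(-5/(y + 4)) dy + ∫(2/(y + 5)) dy.
Step 2. Evaluate the standard form [assuming y > -4]: now -5*log(y + 4) + ∫(2/(y + 3)) dy + ∫(2/(y + 5)) dy.
Step 3. Evaluate the standard form [assuming y > -3]: now 2*log(y + 3) - 5*log(y + 4) + ∫(2/(y + 5)) dy.
Step 4. Evaluate the standard form [assuming y > -5]: now 2*log(y + 3) - 5*log(y + 4) + 2*log(y + 5).
Answer: 2*log(y + 3) - 5*log(y + 4) + 2*log(y + 5).


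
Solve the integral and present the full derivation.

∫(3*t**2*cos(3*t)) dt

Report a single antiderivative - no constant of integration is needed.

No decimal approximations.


Step 1. Integrate ∫(3*t**2*cos(3*t)) dt by parts with u = t**2, dv = (3*cos(3*t)) dt, so v = sin(3*t): now t**2*sin(3*t) + ∫(-2*t*sin(3*t)) dt.
Step 2. Integrate ∫(-2*t*sin(3*t)) dt by parts with u = t, dv = (-2*sin(3*t)) dt, so v = 2*cos(3*t)/3: now t**2*sin(3*t) + 2*t*cos(3*t)/3 + ∫(-2*cos(3*t)/3) dt.
Step 3. Evaluate the standard form: now t**2*sin(3*t) + 2*t*cos(3*t)/3 - 2*sin(3*t)/9.
Answer: t**2*sin(3*t) + 2*t*cos(3*t)/3 - 2*sin(3*t)/9.


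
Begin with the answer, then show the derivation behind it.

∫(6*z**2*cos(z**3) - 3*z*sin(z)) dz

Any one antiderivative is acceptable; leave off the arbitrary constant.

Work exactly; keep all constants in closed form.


The answer is 3*z*cos(z) - 3*sin(z) + 2*sin(z**3).
Step 1. Rewrite: now ∫(-3*z*sin(z)) dz + ∫(6*z**2*cos(z**3)) dz.
Step 2. Integrate ∫(-3*z*sin(z)) dz by parts with u = z, dv = (-3*sin(z)) dz, so v = 3*cos(z): now 3*z*cos(z) + ∫(6*z**2*cos(z**3)) dz + ∫(-3*cos(z)) dz.
Step 3. Evaluate the standard form: now 3*z*cos(z) - 3*sin(z) + ∫(6*z**2*cos(z**3)) dz.
Step 4. Substitute u = z**3, turning ∫(6*z**2*cos(z**3)) dz into ∫(2*cos(u)) du: now 3*z*cos(z) - 3*sin(z) + ∫(2*cos(u)) du.
Step 5. Evaluate the standard form: now 3*z*cos(z) + 2*sin(u) - 3*sin(z).
Step 6. Substitute back u = z**3: now 3*z*cos(z) - 3*sin(z) + 2*sin(z**3).
Answer: 3*z*cos(z) - 3*sin(z) + 2*sin(z**3).


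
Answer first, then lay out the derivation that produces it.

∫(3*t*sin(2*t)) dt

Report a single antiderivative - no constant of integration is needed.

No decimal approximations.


The answer is -3*t*cos(2*t)/2 + 3*sin(2*t)/4.
Step 1. Integrate ∫(3*t*sin(2*t)) dt by parts with u = t, dv = (3*sin(2*t)) dt, so v = -3*cos(2*t)/2: now -3*t*cos(2*t)/2 + ∫(3*cos(2*t)/2) dt.
Step 2. Evaluate the standard form: now -3*t*cos(2*t)/2 + 3*sin(2*t)/4.
Answer: -3*t*cos(2*t)/2 + 3*sin(2*t)/4.


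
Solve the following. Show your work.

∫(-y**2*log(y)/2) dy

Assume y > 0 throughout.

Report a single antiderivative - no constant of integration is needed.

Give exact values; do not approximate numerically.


Step 1. Integrate ∫(-y**2*log(y)/2) dy by parts with u = log(y), dv = (-y**2/2) dy, so v = -y**3/6 [assuming y > 0]: now -y**3*log(y)/6 + ∫(y**2/6) dy.
Step 2. Evaluate the standard form: now -y**3*log(y)/6 + y**3/18.
Answer: -y**3*log(y)/6 + y**3/18.


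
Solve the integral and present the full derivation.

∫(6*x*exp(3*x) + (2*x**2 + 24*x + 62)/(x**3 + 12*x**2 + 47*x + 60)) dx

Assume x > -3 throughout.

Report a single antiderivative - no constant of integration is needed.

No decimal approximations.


Step 1. Rewrite: now ∫(6*x*exp(3*x)) dx + ∫((2*x**2 + 24*x + 62)/(x**3 + 12*x**2 + 47*x + 60)) dx.
Step 2. Decompose ∫((2*x**2 + 24*x + 62)/(x**3 + 12*x**2 + 47*x + 60)) dx by partial fractions, (2*x**2 + 24*x + 62)/(x**3 + 12*x**2 + 47*x + 60) = -4/(x + 5) + 2/(x + 4) + 4/(x + 3): now ∫(6*x*exp(3*x)) dx + ∫(4/(x + 3)) dx + ∫(2/(x + 4)) dx + ∫(-4/(x + 5)) dx.
Step 3. Evaluate the standard form [assuming x > -4]: now 2*log(x + 4) + ∫(6*x*exp(3*x)) dx + ∫(4/(x + 3)) dx + ∫(-4/(x + 5)) dx.
Step 4. Evaluate the standard form [assuming x > -3]: now 4*log(x + 3) + 2*log(x + 4) + ∫(6*x*exp(3*x)) dx + ∫(-4/(x + 5)) dx.
Step 5. Evaluate the standard form [assuming x > -5]: now 4*log(x + 3) + 2*log(x + 4) - 4*log(x + 5) + ∫(6*x*exp(3*x)) dx.
Step 6. Integrate ∫(6*x*exp(3*x)) dx by parts with u = x, dv = (6*exp(3*x)) dx, so v = 2*exp(3*x): now 2*x*exp(3*x) + 4*log(x + 3) + 2*log(x + 4) - 4*log(x + 5) + ∫(-2*exp(3*x)) dx.
Step 7. Evaluate the standard form: now 2*x*exp(3*x) - 2*exp(3*x)/3 + 4*log(x + 3) + 2*log(x + 4) - 4*log(x + 5).
Answer: 2*x*exp(3*x) - 2*exp(3*x)/3 + 4*log(x + 3) + 2*log(x + 4) - 4*log(x + 5).


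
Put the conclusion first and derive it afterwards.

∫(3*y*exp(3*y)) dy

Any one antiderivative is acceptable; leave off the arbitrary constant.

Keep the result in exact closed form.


The answer is y*exp(3*y) - exp(3*y)/3.
Step 1. Integrate ∫(3*y*exp(3*y)) dy by parts with u = y, dv = (3*exp(3*y)) dy, so v = exp(3*y): now y*exp(3*y) + ∫(-exp(3*y)) dy.
Step 2. Evaluate the standard form: now y*exp(3*y) - exp(3*y)/3.
Answer: y*exp(3*y) - exp(3*y)/3.


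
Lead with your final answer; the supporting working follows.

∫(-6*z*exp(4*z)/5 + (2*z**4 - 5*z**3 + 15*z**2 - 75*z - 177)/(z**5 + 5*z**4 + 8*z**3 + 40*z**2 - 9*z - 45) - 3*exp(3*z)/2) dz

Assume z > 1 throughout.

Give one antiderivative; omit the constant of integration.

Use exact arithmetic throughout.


The answer is -3*z*exp(4*z)/10 + 3*exp(4*z)/40 - exp(3*z)/2 - 2*log(z - 1) + log(z + 1) + 3*log(z + 5) + atan(z/3).
Step 1. Rewrite: now ∫(-6*z*exp(4*z)/5) dz + ∫((2*z**4 - 5*z**3 + 15*z**2 - 75*z - 177)/(z**5 + 5*z**4 + 8*z**3 + 40*z**2 - 9*z - 45)) dz + ∫(-3*exp(3*z)/2) dz.
Step 2. Decompose ∫((2*z**4 - 5*z**3 + 15*z**2 - 75*z - 177)/(z**5 + 5*z**4 + 8*z**3 + 40*z**2 - 9*z - 45)) dz by partial fractions, (2*z**4 - 5*z**3 + 15*z**2 - 75*z - 177)/(z**5 + 5*z**4 + 8*z**3 + 40*z**2 - 9*z - 45) = 3/(z**2 + 9) + 3/(z + 5) + 1/(z + 1) - 2/(z - 1): now ∫(-6*z*exp(4*z)/5) dz + ∫(-2/(z - 1)) dz + ∫(1/(z + 1)) dz + ∫(3/(z + 5)) dz + ∫(3/(z**2 + 9)) dz + ∫(-3*exp(3*z)/2) dz.
Step 3. Evaluate the standard form [assuming z > -1]: now log(z + 1) + ∫(-6*z*exp(4*z)/5) dz + ∫(-2/(z - 1)) dz + ∫(3/(z + 5)) dz + ∫(3/(z**2 + 9)) dz + ∫(-3*exp(3*z)/2) dz.
Step 4. Evaluate the standard form [assuming z > -5]: now log(z + 1) + 3*log(z + 5) + ∫(-6*z*exp(4*z)/5) dz + ∫(-2/(z - 1)) dz + ∫(3/(z**2 + 9)) dz + ∫(-3*exp(3*z)/2) dz.
Step 5. Evaluate the standard form [assuming z > 1]: now -2*log(z - 1) + log(z + 1) + 3*log(z + 5) + ∫(-6*z*exp(4*z)/5) dz + ∫(3/(z**2 + 9)) dz + ∫(-3*exp(3*z)/2) dz.
Step 6. Evaluate the standard form: now -2*log(z - 1) + log(z + 1) + 3*log(z + 5) + atan(z/3) + ∫(-6*z*exp(4*z)/5) dz + ∫(-3*exp(3*z)/2) dz.
Step 7. Integrate ∫(-6*z*exp(4*z)/5) dz by parts with u = z, dv = (-6*exp(4*z)/5) dz, so v = -3*exp(4*z)/10: now -3*z*exp(4*z)/10 - 2*log(z - 1) + log(z + 1) + 3*log(z + 5) + atan(z/3) + ∫(-3*exp(3*z)/2) dz + ∫(3*exp(4*z)/10) dz.
Step 8. Evaluate the standard form: now -3*z*exp(4*z)/10 + 3*exp(4*z)/40 - 2*log(z - 1) + log(z + 1) + 3*log(z + 5) + atan(z/3) + ∫(-3*exp(3*z)/2) dz.
Step 9. Evaluate the standard form: now -3*z*exp(4*z)/10 + 3*exp(4*z)/40 - exp(3*z)/2 - 2*log(z - 1) + log(z + 1) + 3*log(z + 5) + atan(z/3).
Answer: -3*z*exp(4*z)/10 + 3*exp(4*z)/40 - exp(3*z)/2 - 2*log(z - 1) + log(z + 1) + 3*log(z + 5) + atan(z/3).


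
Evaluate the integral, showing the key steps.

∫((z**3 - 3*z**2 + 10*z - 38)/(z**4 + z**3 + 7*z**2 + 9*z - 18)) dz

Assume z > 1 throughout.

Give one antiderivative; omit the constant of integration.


Step 1. Decompose ∫((z**3 - 3*z**2 + 10*z - 38)/(z**4 + z**3 + 7*z**2 + 9*z - 18)) dz by partial fractions, (z**3 - 3*z**2 + 10*z - 38)/(z**4 + z**3 + 7*z**2 + 9*z - 18) = 1/(z**2 + 9) + 2/(z + 2) - 1/(z - 1): now ∫(-1/(z - 1)) dz + ∫(2/(z + 2)) dz + ∫(1/(z**2 + 9)) dz.
Step 2. Evaluate the standard form [assuming z > 1]: now -log(z - 1) + ∫(2/(z + 2)) dz + ∫(1/(z**2 + 9)) dz.
Step 3. Evaluate the standard form [assuming z > -2]: now -log(z - 1) + 2*log(z + 2) + ∫(1/(z**2 + 9)) dz.
Step 4. Evaluate the standard form: now -log(z - 1) + 2*log(z + 2) + atan(z/3)/3.
Answer: -log(z - 1) + 2*log(z + 2) + atan(z/3)/3.


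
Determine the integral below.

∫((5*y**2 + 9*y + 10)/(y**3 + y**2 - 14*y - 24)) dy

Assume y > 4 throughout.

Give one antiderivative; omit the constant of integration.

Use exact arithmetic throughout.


Answer: 3*log(y - 4) - 2*log(y + 2) + 4*log(y + 3).


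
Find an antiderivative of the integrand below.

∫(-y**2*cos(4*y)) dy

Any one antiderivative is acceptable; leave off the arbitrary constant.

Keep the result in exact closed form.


Answer: -y**2*sin(4*y)/4 - y*cos(4*y)/8 + sin(4*y)/32.


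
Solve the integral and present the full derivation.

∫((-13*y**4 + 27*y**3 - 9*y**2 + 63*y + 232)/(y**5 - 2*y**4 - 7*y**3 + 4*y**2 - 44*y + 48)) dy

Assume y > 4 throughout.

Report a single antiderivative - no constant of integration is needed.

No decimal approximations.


Step 1. Decompose ∫((-13*y**4 + 27*y**3 - 9*y**2 + 63*y + 232)/(y**5 - 2*y**4 - 7*y**3 + 4*y**2 - 44*y + 48)) dy by partial fractions, (-13*y**4 + 27*y**3 - 9*y**2 + 63*y + 232)/(y**5 - 2*y**4 - 7*y**3 + 4*y**2 - 44*y + 48) = 3/(y**2 + 4) - 5/(y + 3) - 5/(y - 1) - 3/(y - 4): now ∫(-3/(y - 4)) dy + ∫(-5/(y - 1)) dy + ∫(-5/(y + 3)) dy + ∫(3/(y**2 + 4)) dy.
Step 2. Evaluate the standard form [assuming y > -3]: now -5*log(y + 3) + ∫(-3/(y - 4)) dy + ∫(-5/(y - 1)) dy + ∫(3/(y**2 + 4)) dy.
Step 3. Evaluate the standard form [assuming y > 1]: now -5*log(y - 1) - 5*log(y + 3) + ∫(-3/(y - 4)) dy + ∫(3/(y**2 + 4)) dy.
Step 4. Evaluate the standard form [assuming y > 4]: now -3*log(y - 4) - 5*log(y - 1) - 5*log(y + 3) + ∫(3/(y**2 + 4)) dy.
Step 5. Evaluate the standard form: now -3*log(y - 4) - 5*log(y - 1) - 5*log(y + 3) + 3*atan(y/2)/2.
Answer: -3*log(y - 4) - 5*log(y - 1) - 5*log(y + 3) + 3*atan(y/2)/2.


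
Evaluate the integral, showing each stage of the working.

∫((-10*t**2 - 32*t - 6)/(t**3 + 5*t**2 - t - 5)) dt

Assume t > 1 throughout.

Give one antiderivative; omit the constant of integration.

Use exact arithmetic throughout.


Step 1. Decompose ∫((-10*t**2 - 32*t - 6)/(t**3 + 5*t**2 - t - 5)) dt by partial fractions, (-10*t**2 - 32*t - 6)/(t**3 + 5*t**2 - t - 5) = -4/(t + 5) - 2/(t + 1) - 4/(t - 1): now ∫(-4/(t - 1)) dt + ∫(-2/(t + 1)) dt + ∫(-4/(t + 5)) dt.
Step 2. Evaluate the standard form [assuming t > 1]: now -4*log(t - 1) + ∫(-2/(t + 1)) dt + ∫(-4/(t + 5)) dt.
Step 3. Evaluate the standard form [assuming t > -1]: now -4*log(t - 1) - 2*log(t + 1) + ∫(-4/(t + 5)) dt.
Step 4. Evaluate the standard form [assuming t > -5]: now -4*log(t - 1) - 2*log(t + 1) - 4*log(t + 5).
Answer: -4*log(t - 1) - 2*log(t + 1) - 4*log(t + 5).


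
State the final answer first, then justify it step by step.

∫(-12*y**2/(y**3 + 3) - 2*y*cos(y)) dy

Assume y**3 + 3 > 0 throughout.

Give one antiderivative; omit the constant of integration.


The answer is -2*y*sin(y) - 4*log(y**3 + 3) - 2*cos(y).
Step 1. Rewrite: now ∫(-2*y*cos(y)) dy + ∫(-12*y**2/(y**3 + 3)) dy.
Step 2. Substitute u = y**3 + 3, turning ∫(-12*y**2/(y**3 + 3)) dy into ∫(-4/u) du: now ∫(-4/u) du + ∫(-2*y*cos(y)) dy.
Step 3. Evaluate the standard form [assuming u > 0]: now -4*log(u) + ∫(-2*y*cos(y)) dy.
Step 4. Substitute back u = y**3 + 3: now -4*log(y**3 + 3) + ∫(-2*y*cos(y)) dy.
Step 5. Integrate ∫(-2*y*cos(y)) dy by parts with u = y, dv = (-2*cos(y)) dy, so v = -2*sin(y): now -2*y*sin(y) - 4*log(y**3 + 3) + ∫(2*sin(y)) dy.
Step 6. Evaluate the standard form: now -2*y*sin(y) - 4*log(y**3 + 3) - 2*cos(y).
Answer: -2*y*sin(y) - 4*log(y**3 + 3) - 2*cos(y).


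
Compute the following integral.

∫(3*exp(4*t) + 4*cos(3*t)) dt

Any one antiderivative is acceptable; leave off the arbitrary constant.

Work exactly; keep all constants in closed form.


Answer: 3*exp(4*t)/4 + 4*sin(3*t)/3.


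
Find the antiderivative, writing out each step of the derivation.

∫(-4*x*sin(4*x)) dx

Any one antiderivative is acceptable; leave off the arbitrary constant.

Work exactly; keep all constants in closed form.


Step 1. Integrate ∫(-4*x*sin(4*x)) dx by parts with u = x, dv = (-4*sin(4*x)) dx, so v = cos(4*x): now x*cos(4*x) + ∫(-cos(4*x)) dx.
Step 2. Evaluate the standard form: now x*cos(4*x) - sin(4*x)/4.
Answer: x*cos(4*x) - sin(4*x)/4.


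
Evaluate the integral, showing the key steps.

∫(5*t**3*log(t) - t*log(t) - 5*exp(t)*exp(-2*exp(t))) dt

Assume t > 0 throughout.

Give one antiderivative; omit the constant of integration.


Step 1. Rewrite: now ∫(-t*log(t)) dt + ∫(5*t**3*log(t)) dt + ∫(-5*exp(t)*exp(-2*exp(t))) dt.
Step 2. Integrate ∫(-t*log(t)) dt by parts with u = log(t), dv = (-t) dt, so v = -t**2/2 [assuming t > 0]: now -t**2*log(t)/2 + ∫(t/2) dt + ∫(5*t**3*log(t)) dt + ∫(-5*exp(t)*exp(-2*exp(t))) dt.
Step 3. Evaluate the standard form: now -t**2*log(t)/2 + t**2/4 + ∫(5*t**3*log(t)) dt + ∫(-5*exp(t)*exp(-2*exp(t))) dt.
Step 4. Substitute u = exp(t), turning ∫(-5*exp(t)*exp(-2*exp(t))) dt into ∫(-5*exp(-2*u)) du: now -t**2*log(t)/2 + t**2/4 + ∫(5*t**3*log(t)) dt + ∫(-5*exp(-2*u)) du.
Step 5. Evaluate the standard form: now -t**2*log(t)/2 + t**2/4 + ∫(5*t**3*log(t)) dt + 5*exp(-2*u)/2.
Step 6. Substitute back u = exp(t): now -t**2*log(t)/2 + t**2/4 + ∫(5*t**3*log(t)) dt + 5*exp(-2*exp(t))/2.
Step 7. Integrate ∫(5*t**3*log(t)) dt by parts with u = log(t), dv = (5*t**3) dt, so v = 5*t**4/4 [assuming t > 0]: now 5*t**4*log(t)/4 - t**2*log(t)/2 + t**2/4 + ∫(-5*t**3/4) dt + 5*exp(-2*exp(t))/2.
Step 8. Evaluate the standard form: now 5*t**4*log(t)/4 - 5*t**4/16 - t**2*log(t)/2 + t**2/4 + 5*exp(-2*exp(t))/2.
Answer: 5*t**4*log(t)/4 - 5*t**4/16 - t**2*log(t)/2 + t**2/4 + 5*exp(-2*exp(t))/2.


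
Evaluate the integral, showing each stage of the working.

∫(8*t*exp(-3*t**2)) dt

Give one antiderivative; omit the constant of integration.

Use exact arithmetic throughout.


Step 1. Substitute u = t**2, turning ∫(8*t*exp(-3*t**2)) dt into ∫(4*exp(-3*u)) du: now ∫(4*exp(-3*u)) du.
Step 2. Evaluate the standard form: now -4*exp(-3*u)/3.
Step 3. Substitute back u = t**2: now -4*exp(-3*t**2)/3.
Answer: -4*exp(-3*t**2)/3.


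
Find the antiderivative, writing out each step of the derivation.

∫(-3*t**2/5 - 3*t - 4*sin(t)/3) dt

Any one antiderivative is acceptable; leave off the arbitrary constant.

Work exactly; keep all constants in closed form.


Step 1. Rewrite: now ∫(-3*t) dt + ∫(-3*t**2/5) dt + ∫(-4*sin(t)/3) dt.
Step 2. Evaluate the standard form: now -3*t**2/2 + ∫(-3*t**2/5) dt + ∫(-4*sin(t)/3) dt.
Step 3. Evaluate the standard form: now -3*t**2/2 + 4*cos(t)/3 + ∫(-3*t**2/5) dt.
Step 4. Evaluate the standard form: now -t**3/5 - 3*t**2/2 + 4*cos(t)/3.
Answer: -t**3/5 - 3*t**2/2 + 4*cos(t)/3.


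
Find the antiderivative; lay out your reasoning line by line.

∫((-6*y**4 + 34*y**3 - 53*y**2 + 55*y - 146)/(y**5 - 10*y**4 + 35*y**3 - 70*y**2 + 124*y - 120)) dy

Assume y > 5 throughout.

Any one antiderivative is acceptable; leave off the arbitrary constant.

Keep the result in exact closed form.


Step 1. Decompose ∫((-6*y**4 + 34*y**3 - 53*y**2 + 55*y - 146)/(y**5 - 10*y**4 + 35*y**3 - 70*y**2 + 124*y - 120)) dy by partial fractions, (-6*y**4 + 34*y**3 - 53*y**2 + 55*y - 146)/(y**5 - 10*y**4 + 35*y**3 - 70*y**2 + 124*y - 120) = -3/(y**2 + 4) - 3/(y - 2) + 1/(y - 3) - 4/(y - 5): now ∫(-4/(y - 5)) dy + ∫(1/(y - 3)) dy + ∫(-3/(y - 2)) dy + ∫(-3/(y**2 + 4)) dy.
Step 2. Evaluate the standard form [assuming y > 5]: now -4*log(y - 5) + ∫(1/(y - 3)) dy + ∫(-3/(y - 2)) dy + ∫(-3/(y**2 + 4)) dy.
Step 3. Evaluate the standard form [assuming y > 3]: now -4*log(y - 5) + log(y - 3) + ∫(-3/(y - 2)) dy + ∫(-3/(y**2 + 4)) dy.
Step 4. Evaluate the standard form [assuming y > 2]: now -4*log(y - 5) + log(y - 3) - 3*log(y - 2) + ∫(-3/(y**2 + 4)) dy.
Step 5. Evaluate the standard form: now -4*log(y - 5) + log(y - 3) - 3*log(y - 2) - 3*atan(y/2)/2.
Answer: -4*log(y - 5) + log(y - 3) - 3*log(y - 2) - 3*atan(y/2)/2.


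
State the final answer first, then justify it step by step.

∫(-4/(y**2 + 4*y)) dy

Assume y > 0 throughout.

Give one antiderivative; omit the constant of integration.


The answer is -log(y) + log(y + 4).
Step 1. Decompose ∫(-4/(y**2 + 4*y)) dy by partial fractions, -4/(y**2 + 4*y) = 1/(y + 4) - 1/y: now ∫(-1/y) dy + ∫(1/(y + 4)) dy.
Step 2. Evaluate the standard form [assuming y > 0]: now -log(y) + ∫(1/(y + 4)) dy.
Step 3. Evaluate the standard form [assuming y > -4]: now -log(y) + log(y + 4).
Answer: -log(y) + log(y + 4).


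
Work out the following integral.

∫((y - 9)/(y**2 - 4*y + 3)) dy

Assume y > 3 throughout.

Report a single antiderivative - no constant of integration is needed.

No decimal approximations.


Answer: -3*log(y - 3) + 4*log(y - 1).


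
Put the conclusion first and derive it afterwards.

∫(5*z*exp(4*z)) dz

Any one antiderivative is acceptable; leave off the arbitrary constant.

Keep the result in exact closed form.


The answer is 5*z*exp(4*z)/4 - 5*exp(4*z)/16.
Step 1. Integrate ∫(5*z*exp(4*z)) dz by parts with u = z, dv = (5*exp(4*z)) dz, so v = 5*exp(4*z)/4: now 5*z*exp(4*z)/4 + ∫(-5*exp(4*z)/4) dz.
Step 2. Evaluate the standard form: now 5*z*exp(4*z)/4 - 5*exp(4*z)/16.
Answer: 5*z*exp(4*z)/4 - 5*exp(4*z)/16.


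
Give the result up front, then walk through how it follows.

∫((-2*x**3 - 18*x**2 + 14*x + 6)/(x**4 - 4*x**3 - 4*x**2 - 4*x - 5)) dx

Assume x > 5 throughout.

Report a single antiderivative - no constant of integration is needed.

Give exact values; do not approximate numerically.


The answer is -4*log(x - 5) + 2*log(x + 1) - 4*atan(x).
Step 1. Decompose ∫((-2*x**3 - 18*x**2 + 14*x + 6)/(x**4 - 4*x**3 - 4*x**2 - 4*x - 5)) dx by partial fractions, (-2*x**3 - 18*x**2 + 14*x + 6)/(x**4 - 4*x**3 - 4*x**2 - 4*x - 5) = -4/(x**2 + 1) + 2/(x + 1) - 4/(x - 5): now ∫(-4/(x - 5)) dx + ∫(2/(x + 1)) dx + ∫(-4/(x**2 + 1)) dx.
Step 2. Evaluate the standard form [assuming x > 5]: now -4*log(x - 5) + ∫(2/(x + 1)) dx + ∫(-4/(x**2 + 1)) dx.
Step 3. Evaluate the standard form [assuming x > -1]: now -4*log(x - 5) + 2*log(x + 1) + ∫(-4/(x**2 + 1)) dx.
Step 4. Evaluate the standard form: now -4*log(x - 5) + 2*log(x + 1) - 4*atan(x).
Answer: -4*log(x - 5) + 2*log(x + 1) - 4*atan(x).


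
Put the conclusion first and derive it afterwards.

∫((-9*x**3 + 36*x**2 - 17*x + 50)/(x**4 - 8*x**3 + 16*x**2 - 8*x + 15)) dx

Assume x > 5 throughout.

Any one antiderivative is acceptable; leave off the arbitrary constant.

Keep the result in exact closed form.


The answer is -5*log(x - 5) - 4*log(x - 3) + atan(x).
Step 1. Decompose ∫((-9*x**3 + 36*x**2 - 17*x + 50)/(x**4 - 8*x**3 + 16*x**2 - 8*x + 15)) dx by partial fractions, (-9*x**3 + 36*x**2 - 17*x + 50)/(x**4 - 8*x**3 + 16*x**2 - 8*x + 15) = 1/(x**2 + 1) - 4/(x - 3) - 5/(x - 5): now ∫(-5/(x - 5)) dx + ∫(-4/(x - 3)) dx + ∫(1/(x**2 + 1)) dx.
Step 2. Evaluate the standard form [assuming x > 5]: now -5*log(x - 5) + ∫(-4/(x - 3)) dx + ∫(1/(x**2 + 1)) dx.
Step 3. Evaluate the standard form [assuming x > 3]: now -5*log(x - 5) - 4*log(x - 3) + ∫(1/(x**2 + 1)) dx.
Step 4. Evaluate the standard form: now -5*log(x - 5) - 4*log(x - 3) + atan(x).
Answer: -5*log(x - 5) - 4*log(x - 3) + atan(x).


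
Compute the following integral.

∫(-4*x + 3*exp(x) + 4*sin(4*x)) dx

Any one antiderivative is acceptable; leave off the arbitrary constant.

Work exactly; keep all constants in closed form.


Answer: -2*x**2 + 3*exp(x) - cos(4*x).


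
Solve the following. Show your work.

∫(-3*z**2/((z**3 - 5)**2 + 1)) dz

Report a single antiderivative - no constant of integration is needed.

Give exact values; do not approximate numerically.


Step 1. Substitute u = z**3 - 5, turning ∫(-3*z**2/((z**3 - 5)**2 + 1)) dz into ∫(-1/(u**2 + 1)) du: now ∫(-1/(u**2 + 1)) du.
Step 2. Evaluate the standard form: now -atan(u).
Step 3. Substitute back u = z**3 - 5: now -atan(z**3 - 5).
Answer: -atan(z**3 - 5).


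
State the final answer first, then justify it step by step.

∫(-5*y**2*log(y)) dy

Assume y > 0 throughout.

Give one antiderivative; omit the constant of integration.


The answer is -5*y**3*log(y)/3 + 5*y**3/9.
Step 1. Integrate ∫(-5*y**2*log(y)) dy by parts with u = log(y), dv = (-5*y**2) dy, so v = -5*y**3/3 [assuming y > 0]: now -5*y**3*log(y)/3 + ∫(5*y**2/3) dy.
Step 2. Evaluate the standard form: now -5*y**3*log(y)/3 + 5*y**3/9.
Answer: -5*y**3*log(y)/3 + 5*y**3/9.


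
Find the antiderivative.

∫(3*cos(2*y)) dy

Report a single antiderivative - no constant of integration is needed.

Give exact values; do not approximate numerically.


Answer: 3*sin(2*y)/2.


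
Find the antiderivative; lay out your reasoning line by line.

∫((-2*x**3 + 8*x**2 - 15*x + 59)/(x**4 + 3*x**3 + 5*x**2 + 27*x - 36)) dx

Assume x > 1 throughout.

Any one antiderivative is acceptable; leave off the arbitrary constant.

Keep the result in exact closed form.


Step 1. Decompose ∫((-2*x**3 + 8*x**2 - 15*x + 59)/(x**4 + 3*x**3 + 5*x**2 + 27*x - 36)) dx by partial fractions, (-2*x**3 + 8*x**2 - 15*x + 59)/(x**4 + 3*x**3 + 5*x**2 + 27*x - 36) = 1/(x**2 + 9) - 3/(x + 4) + 1/(x - 1): now ∫(1/(x - 1)) dx + ∫(-3/(x + 4)) dx + ∫(1/(x**2 + 9)) dx.
Step 2. Evaluate the standard form [assuming x > 1]: now log(x - 1) + ∫(-3/(x + 4)) dx + ∫(1/(x**2 + 9)) dx.
Step 3. Evaluate the standard form [assuming x > -4]: now log(x - 1) - 3*log(x + 4) + ∫(1/(x**2 + 9)) dx.
Step 4. Evaluate the standard form: now log(x - 1) - 3*log(x + 4) + atan(x/3)/3.
Answer: log(x - 1) - 3*log(x + 4) + atan(x/3)/3.


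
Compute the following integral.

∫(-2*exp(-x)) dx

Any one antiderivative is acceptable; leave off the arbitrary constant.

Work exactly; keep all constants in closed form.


Answer: 2*exp(-x).


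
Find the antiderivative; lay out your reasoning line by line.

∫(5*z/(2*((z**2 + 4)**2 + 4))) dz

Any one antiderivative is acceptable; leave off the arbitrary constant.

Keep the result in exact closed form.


Step 1. Substitute u = z**2 + 4, turning ∫(5*z/(2*((z**2 + 4)**2 + 4))) dz into ∫(5/(4*(u**2 + 4))) du: now ∫(5/(4*(u**2 + 4))) du.
Step 2. Evaluate the standard form: now 5*atan(u/2)/8.
Step 3. Substitute back u = z**2 + 4: now 5*atan(z**2/2 + 2)/8.
Answer: 5*atan(z**2/2 + 2)/8.


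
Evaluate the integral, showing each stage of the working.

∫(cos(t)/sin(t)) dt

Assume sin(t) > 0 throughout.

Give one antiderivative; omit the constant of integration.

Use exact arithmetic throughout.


Step 1. Substitute u = sin(t), turning ∫(cos(t)/sin(t)) dt into ∫(1/u) du: now ∫(1/u) du.
Step 2. Evaluate the standard form [assuming u > 0]: now log(u).
Step 3. Substitute back u = sin(t): now log(sin(t)).
Answer: log(sin(t)).


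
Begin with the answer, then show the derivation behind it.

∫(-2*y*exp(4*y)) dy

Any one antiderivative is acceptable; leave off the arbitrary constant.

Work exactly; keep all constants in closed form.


The answer is -y*exp(4*y)/2 + exp(4*y)/8.
Step 1. Integrate ∫(-2*y*exp(4*y)) dy by parts with u = y, dv = (-2*exp(4*y)) dy, so v = -exp(4*y)/2: now -y*exp(4*y)/2 + ∫(exp(4*y)/2) dy.
Step 2. Evaluate the standard form: now -y*exp(4*y)/2 + exp(4*y)/8.
Answer: -y*exp(4*y)/2 + exp(4*y)/8.


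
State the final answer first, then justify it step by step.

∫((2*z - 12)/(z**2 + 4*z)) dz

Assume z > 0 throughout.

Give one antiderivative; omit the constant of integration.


The answer is -3*log(z) + 5*log(z + 4).
Step 1. Decompose ∫((2*z - 12)/(z**2 + 4*z)) dz by partial fractions, (2*z - 12)/(z**2 + 4*z) = 5/(z + 4) - 3/z: now ∫(-3/z) dz + ∫(5/(z + 4)) dz.
Step 2. Evaluate the standard form [assuming z > -4]: now 5*log(z + 4) + ∫(-3/z) dz.
Step 3. Evaluate the standard form [assuming z > 0]: now -3*log(z) + 5*log(z + 4).
Answer: -3*log(z) + 5*log(z + 4).


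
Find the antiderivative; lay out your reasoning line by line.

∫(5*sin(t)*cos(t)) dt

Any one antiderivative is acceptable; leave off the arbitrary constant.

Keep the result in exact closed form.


Step 1. Substitute u = sin(t), turning ∫(5*sin(t)*cos(t)) dt into ∫(5*u) du: now ∫(5*u) du.
Step 2. Evaluate the standard form: now 5*u**2/2.
Step 3. Substitute back u = sin(t): now 5*sin(t)**2/2.
Answer: 5*sin(t)**2/2.


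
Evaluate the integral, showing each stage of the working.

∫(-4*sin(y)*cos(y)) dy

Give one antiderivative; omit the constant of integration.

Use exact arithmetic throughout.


Step 1. Substitute u = sin(y), turning ∫(-4*sin(y)*cos(y)) dy into ∫(-4*u) du: now ∫(-4*u) du.
Step 2. Evaluate the standard form: now -2*u**2.
Step 3. Substitute back u = sin(y): now -2*sin(y)**2.
Answer: -2*sin(y)**2.


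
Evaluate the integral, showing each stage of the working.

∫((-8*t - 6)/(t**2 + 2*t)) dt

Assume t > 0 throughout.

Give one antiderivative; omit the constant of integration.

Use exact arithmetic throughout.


Step 1. Decompose ∫((-8*t - 6)/(t**2 + 2*t)) dt by partial fractions, (-8*t - 6)/(t**2 + 2*t) = -5/(t + 2) - 3/t: now ∫(-3/t) dt + ∫(-5/(t + 2)) dt.
Step 2. Evaluate the standard form [assuming t > 0]: now -3*log(t) + ∫(-5/(t + 2)) dt.
Step 3. Evaluate the standard form [assuming t > -2]: now -3*log(t) - 5*log(t + 2).
Answer: -3*log(t) - 5*log(t + 2).


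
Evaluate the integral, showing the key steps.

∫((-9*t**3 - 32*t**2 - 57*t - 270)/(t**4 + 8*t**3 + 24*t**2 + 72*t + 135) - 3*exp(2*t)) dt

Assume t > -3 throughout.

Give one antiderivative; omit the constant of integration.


Step 1. Rewrite: now ∫((-9*t**3 - 32*t**2 - 57*t - 270)/(t**4 + 8*t**3 + 24*t**2 + 72*t + 135)) dt + ∫(-3*exp(2*t)) dt.
Step 2. Evaluate the standard form: now -3*exp(2*t)/2 + ∫((-9*t**3 - 32*t**2 - 57*t - 270)/(t**4 + 8*t**3 + 24*t**2 + 72*t + 135)) dt.
Step 3. Decompose ∫((-9*t**3 - 32*t**2 - 57*t - 270)/(t**4 + 8*t**3 + 24*t**2 + 72*t + 135)) dt by partial fractions, (-9*t**3 - 32*t**2 - 57*t - 270)/(t**4 + 8*t**3 + 24*t**2 + 72*t + 135) = 3/(t**2 + 9) - 5/(t + 5) - 4/(t + 3): now -3*exp(2*t)/2 + ∫(-4/(t + 3)) dt + ∫(-5/(t + 5)) dt + ∫(3/(t**2 + 9)) dt.
Step 4. Evaluate the standard form [assuming t > -3]: now -3*exp(2*t)/2 - 4*log(t + 3) + ∫(-5/(t + 5)) dt + ∫(3/(t**2 + 9)) dt.
Step 5. Evaluate the standard form [assuming t > -5]: now -3*exp(2*t)/2 - 4*log(t + 3) - 5*log(t + 5) + ∫(3/(t**2 + 9)) dt.
Step 6. Evaluate the standard form: now -3*exp(2*t)/2 - 4*log(t + 3) - 5*log(t + 5) + atan(t/3).
Answer: -3*exp(2*t)/2 - 4*log(t + 3) - 5*log(t + 5) + atan(t/3).


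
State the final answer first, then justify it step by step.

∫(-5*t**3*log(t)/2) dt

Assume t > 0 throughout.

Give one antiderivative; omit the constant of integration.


The answer is -5*t**4*log(t)/8 + 5*t**4/32.
Step 1. Integrate ∫(-5*t**3*log(t)/2) dt by parts with u = log(t), dv = (-5*t**3/2) dt, so v = -5*t**4/8 [assuming t > 0]: now -5*t**4*log(t)/8 + ∫(5*t**3/8) dt.
Step 2. Evaluate the standard form: now -5*t**4*log(t)/8 + 5*t**4/32.
Answer: -5*t**4*log(t)/8 + 5*t**4/32.


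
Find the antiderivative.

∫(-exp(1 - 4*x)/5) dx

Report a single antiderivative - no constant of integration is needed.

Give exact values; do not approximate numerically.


Answer: exp(1 - 4*x)/20.


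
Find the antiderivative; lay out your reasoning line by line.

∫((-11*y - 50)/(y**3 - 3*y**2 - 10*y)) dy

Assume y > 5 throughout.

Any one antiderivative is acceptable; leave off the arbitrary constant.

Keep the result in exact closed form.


Step 1. Decompose ∫((-11*y - 50)/(y**3 - 3*y**2 - 10*y)) dy by partial fractions, (-11*y - 50)/(y**3 - 3*y**2 - 10*y) = -2/(y + 2) - 3/(y - 5) + 5/y: now ∫(5/y) dy + ∫(-3/(y - 5)) dy + ∫(-2/(y + 2)) dy.
Step 2. Evaluate the standard form [assuming y > -2]: now -2*log(y + 2) + ∫(5/y) dy + ∫(-3/(y - 5)) dy.
Step 3. Evaluate the standard form [assuming y > 5]: now -3*log(y - 5) - 2*log(y + 2) + ∫(5/y) dy.
Step 4. Evaluate the standard form [assuming y > 0]: now 5*log(y) - 3*log(y - 5) - 2*log(y + 2).
Answer: 5*log(y) - 3*log(y - 5) - 2*log(y + 2).


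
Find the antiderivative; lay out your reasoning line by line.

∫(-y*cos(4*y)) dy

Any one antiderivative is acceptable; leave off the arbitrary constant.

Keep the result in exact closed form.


Step 1. Integrate ∫(-y*cos(4*y)) dy by parts with u = y, dv = (-cos(4*y)) dy, so v = -sin(4*y)/4: now -y*sin(4*y)/4 + ∫(sin(4*y)/4) dy.
Step 2. Evaluate the standard form: now -y*sin(4*y)/4 - cos(4*y)/16.
Answer: -y*sin(4*y)/4 - cos(4*y)/16.


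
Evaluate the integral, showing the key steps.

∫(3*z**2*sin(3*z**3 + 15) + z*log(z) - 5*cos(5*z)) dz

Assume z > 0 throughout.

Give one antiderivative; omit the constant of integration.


Step 1. Rewrite: now ∫(z*log(z)) dz + ∫(3*z**2*sin(3*z**3 + 15)) dz + ∫(-5*cos(5*z)) dz.
Step 2. Evaluate the standard form: now -sin(5*z) + ∫(z*log(z)) dz + ∫(3*z**2*sin(3*z**3 + 15)) dz.
Step 3. Substitute u = z**3 + 5, turning ∫(3*z**2*sin(3*z**3 + 15)) dz into ∫(sin(3*u)) du: now -sin(5*z) + ∫(z*log(z)) dz + ∫(sin(3*u)) du.
Step 4. Evaluate the standard form: now -sin(5*z) - cos(3*u)/3 + ∫(z*log(z)) dz.
Step 5. Substitute back u = z**3 + 5: now -sin(5*z) - cos(3*z**3 + 15)/3 + ∫(z*log(z)) dz.
Step 6. Integrate ∫(z*log(z)) dz by parts with u = log(z), dv = (z) dz, so v = z**2/2 [assuming z > 0]: now z**2*log(z)/2 - sin(5*z) - cos(3*z**3 + 15)/3 + ∫(-z/2) dz.
Step 7. Evaluate the standard form: now z**2*log(z)/2 - z**2/4 - sin(5*z) - cos(3*z**3 + 15)/3.
Answer: z**2*log(z)/2 - z**2/4 - sin(5*z) - cos(3*z**3 + 15)/3.


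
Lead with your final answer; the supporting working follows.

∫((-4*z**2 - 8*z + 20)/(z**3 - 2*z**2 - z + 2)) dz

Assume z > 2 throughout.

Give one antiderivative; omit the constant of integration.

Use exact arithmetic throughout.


The answer is -4*log(z - 2) - 4*log(z - 1) + 4*log(z + 1).
Step 1. Decompose ∫((-4*z**2 - 8*z + 20)/(z**3 - 2*z**2 - z + 2)) dz by partial fractions, (-4*z**2 - 8*z + 20)/(z**3 - 2*z**2 - z + 2) = 4/(z + 1) - 4/(z - 1) - 4/(z - 2): now ∫(-4/(z - 2)) dz + ∫(-4/(z - 1)) dz + ∫(4/(z + 1)) dz.
Step 2. Evaluate the standard form [assuming z > 2]: now -4*log(z - 2) + ∫(-4/(z - 1)) dz + ∫(4/(z + 1)) dz.
Step 3. Evaluate the standard form [assuming z > 1]: now -4*log(z - 2) - 4*log(z - 1) + ∫(4/(z + 1)) dz.
Step 4. Evaluate the standard form [assuming z > -1]: now -4*log(z - 2) - 4*log(z - 1) + 4*log(z + 1).
Answer: -4*log(z - 2) - 4*log(z - 1) + 4*log(z + 1).


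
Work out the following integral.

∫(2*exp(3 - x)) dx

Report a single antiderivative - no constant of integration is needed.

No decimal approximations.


Answer: -2*exp(3 - x).


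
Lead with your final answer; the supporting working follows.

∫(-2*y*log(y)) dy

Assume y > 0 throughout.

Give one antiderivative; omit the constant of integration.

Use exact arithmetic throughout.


The answer is -y**2*log(y) + y**2/2.
Step 1. Integrate ∫(-2*y*log(y)) dy by parts with u = log(y), dv = (-2*y) dy, so v = -y**2 [assuming y > 0]: now -y**2*log(y) + ∫(y) dy.
Step 2. Evaluate the standard form: now -y**2*log(y) + y**2/2.
Answer: -y**2*log(y) + y**2/2.


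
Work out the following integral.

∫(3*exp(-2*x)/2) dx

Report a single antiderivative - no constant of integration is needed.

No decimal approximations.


Answer: -3*exp(-2*x)/4.


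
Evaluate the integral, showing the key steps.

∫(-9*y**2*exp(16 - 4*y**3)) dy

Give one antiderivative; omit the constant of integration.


Step 1. Substitute u = y**3 - 4, turning ∫(-9*y**2*exp(16 - 4*y**3)) dy into ∫(-3*exp(-4*u)) du: now ∫(-3*exp(-4*u)) du.
Step 2. Evaluate the standard form: now 3*exp(-4*u)/4.
Step 3. Substitute back u = y**3 - 4: now 3*exp(16 - 4*y**3)/4.
Answer: 3*exp(16 - 4*y**3)/4.
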